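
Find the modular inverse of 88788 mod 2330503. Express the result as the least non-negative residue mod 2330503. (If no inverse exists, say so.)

no inverse exists

Compute gcd(88788, 2330503):
2330503 = 26×88788 + 22015
88788 = 4×22015 + 728
22015 = 30×728 + 175
728 = 4×175 + 28
175 = 6×28 + 7
28 = 4×7 + 0
gcd(88788, 2330503) = 7 ≠ 1, so 88788 has no multiplicative inverse modulo 2330503.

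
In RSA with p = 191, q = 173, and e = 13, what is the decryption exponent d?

17597

φ(n) = (p−1)(q−1) = 190·172 = 32680.
Need d with 13·d ≡ 1 (mod 32680). Apply the extended Euclidean algorithm:
32680 = 2513*13 + 11
13 = 1*11 + 2
11 = 5*2 + 1
2 = 2*1 + 0
Back-substitute:
1 = 11 − 5·2
1 = −5·13 + 6·11
1 = 6·32680 − 15083·13
So 13·(-15083) ≡ 1 (mod 32680), hence d ≡ -15083 ≡ 17597 (mod 32680).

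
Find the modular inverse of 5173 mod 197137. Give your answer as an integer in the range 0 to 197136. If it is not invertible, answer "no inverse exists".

Extended Euclidean algorithm:
197137 = 38*5173 + 563
5173 = 9*563 + 106
563 = 5*106 + 33
106 = 3*33 + 7
33 = 4*7 + 5
7 = 1*5 + 2
5 = 2*2 + 1
2 = 2*1 + 0
Since gcd(5173, 197137) = 1, back-substitute to write 1 as a combination:
1 = 5 − 2·2
1 = −2·7 + 3·5
1 = 3·33 − 14·7
1 = −14·106 + 45·33
1 = 45·563 − 239·106
1 = −239·5173 + 2196·563
1 = 2196·197137 − 83687·5173
So 5173·(-83687) ≡ 1 (mod 197137), and -83687 ≡ 113450 (mod 197137).

113450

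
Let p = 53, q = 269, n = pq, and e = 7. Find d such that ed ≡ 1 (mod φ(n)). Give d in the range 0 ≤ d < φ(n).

φ(n) = (p−1)(q−1) = 52·268 = 13936.
Need d with 7·d ≡ 1 (mod 13936). Apply the extended Euclidean algorithm:
13936 = 1990*7 + 6
7 = 1*6 + 1
6 = 6*1 + 0
Back-substitute:
1 = 7 − 6
1 = −13936 + 1991·7
So 7·1991 ≡ 1 (mod 13936), hence d = 1991.

1991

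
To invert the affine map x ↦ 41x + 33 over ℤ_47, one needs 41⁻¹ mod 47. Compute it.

Run Euclid on (47, 41):
47 = 1*41 + 6
41 = 6*6 + 5
6 = 1*5 + 1
5 = 5*1 + 0
The gcd is 1. Working backward:
1 = 6 − 5
1 = −41 + 7·6
1 = 7·47 − 8·41
Thus 41·(-8) ≡ 1 (mod 47); reducing, -8 mod 47 = 39.

39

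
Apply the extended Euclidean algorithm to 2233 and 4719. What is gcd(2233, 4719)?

11

Apply Euclid's algorithm to 4719 and 2233:
4719 = 2×2233 + 253
2233 = 8×253 + 209
253 = 1×209 + 44
209 = 4×44 + 33
44 = 1×33 + 11
33 = 3×11 + 0
gcd(2233, 4719) = 11.
Working backward:
11 = 44 − 33
11 = −209 + 5·44
11 = 5·253 − 6·209
11 = −6·2233 + 53·253
11 = 53·4719 − 112·2233
So 11 = (53)·4719 + (-112)·2233.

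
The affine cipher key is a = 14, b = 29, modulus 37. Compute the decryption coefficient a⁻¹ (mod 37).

8

Extended Euclidean algorithm:
37 = 2×14 + 9
14 = 1×9 + 5
9 = 1×5 + 4
5 = 1×4 + 1
4 = 4×1 + 0
gcd = 1, so the inverse exists. Back-substitute:
1 = 5 − 4
1 = −9 + 2·5
1 = 2·14 − 3·9
1 = −3·37 + 8·14
So 14·8 ≡ 1 (mod 37).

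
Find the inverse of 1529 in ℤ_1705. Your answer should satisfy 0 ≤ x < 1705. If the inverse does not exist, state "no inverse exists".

no inverse exists

Euclidean algorithm on 1705, 1529:
1705 = 1·1529 + 176
1529 = 8·176 + 121
176 = 1·121 + 55
121 = 2·55 + 11
55 = 5·11 + 0
The gcd is 11, not 1, hence no inverse exists.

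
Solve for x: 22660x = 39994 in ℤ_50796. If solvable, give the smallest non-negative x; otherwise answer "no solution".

gcd(22660, 50796):
50796 = 2×22660 + 5476
22660 = 4×5476 + 756
5476 = 7×756 + 184
756 = 4×184 + 20
184 = 9×20 + 4
20 = 5×4 + 0
gcd = 4, but 4 ∤ 39994, so the congruence has no solution.

no solution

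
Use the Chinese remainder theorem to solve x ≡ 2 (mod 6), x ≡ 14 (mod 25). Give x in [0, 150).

Write x = 2 + 6·k. Then 6·k ≡ 14 − 2 ≡ 12 (mod 25).
Need 6⁻¹ mod 25. Extended Euclid on (25, 6):
25 = 4×6 + 1
6 = 6×1 + 0
Back-substitute:
1 = 25 − 4·6
6⁻¹ ≡ 21 (mod 25), so k ≡ 21·12 ≡ 2 (mod 25).
x = 2 + 6·2 = 14.

14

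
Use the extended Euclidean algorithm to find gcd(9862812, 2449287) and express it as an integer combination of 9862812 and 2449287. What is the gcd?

9

Apply Euclid's algorithm to 9862812 and 2449287:
9862812 = 4·2449287 + 65664
2449287 = 37·65664 + 19719
65664 = 3·19719 + 6507
19719 = 3·6507 + 198
6507 = 32·198 + 171
198 = 1·171 + 27
171 = 6·27 + 9
27 = 3·9 + 0
gcd(9862812, 2449287) = 9.
Working backward:
9 = 171 − 6·27
9 = −6·198 + 7·171
9 = 7·6507 − 230·198
9 = −230·19719 + 697·6507
9 = 697·65664 − 2321·19719
9 = −2321·2449287 + 86574·65664
9 = 86574·9862812 − 348617·2449287
So 9 = (86574)·9862812 + (-348617)·2449287.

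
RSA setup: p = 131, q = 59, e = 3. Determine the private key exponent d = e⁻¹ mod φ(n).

5027

φ(n) = (p−1)(q−1) = 130·58 = 7540.
Need d with 3·d ≡ 1 (mod 7540). Apply the extended Euclidean algorithm:
7540 = 2513·3 + 1
3 = 3·1 + 0
Back-substitute:
1 = 7540 − 2513·3
So 3·(-2513) ≡ 1 (mod 7540), hence d ≡ -2513 ≡ 5027 (mod 7540).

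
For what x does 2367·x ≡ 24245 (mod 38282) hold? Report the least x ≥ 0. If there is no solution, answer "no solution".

First find gcd(2367, 38282):
38282 = 16·2367 + 410
2367 = 5·410 + 317
410 = 1·317 + 93
317 = 3·93 + 38
93 = 2·38 + 17
38 = 2·17 + 4
17 = 4·4 + 1
4 = 4·1 + 0
gcd = 1, so a unique solution mod 38282 exists.
Back-substitute for the Bézout coefficients:
1 = 17 − 4·4
1 = −4·38 + 9·17
1 = 9·93 − 22·38
1 = −22·317 + 75·93
1 = 75·410 − 97·317
1 = −97·2367 + 560·410
1 = 560·38282 − 9057·2367
So 2367·(-9057) ≡ 1 (mod 38282), giving 2367⁻¹ ≡ 29225.
x ≡ 2367⁻¹·24245 ≡ 29225·24245 ≡ 36869 (mod 38282).

36869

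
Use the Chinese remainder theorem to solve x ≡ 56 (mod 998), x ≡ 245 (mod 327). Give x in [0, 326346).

Write x = 56 + 998·k. Then 998·k ≡ 245 − 56 ≡ 189 (mod 327).
Need 998⁻¹ mod 327. Extended Euclid on (327, 17):
327 = 19×17 + 4
17 = 4×4 + 1
4 = 4×1 + 0
Back-substitute:
1 = 17 − 4·4
1 = −4·327 + 77·17
998⁻¹ ≡ 77 (mod 327), so k ≡ 77·189 ≡ 165 (mod 327).
x = 56 + 998·165 = 164726.

164726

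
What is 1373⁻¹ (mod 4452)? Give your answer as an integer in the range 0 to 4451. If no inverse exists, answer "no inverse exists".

869

Run Euclid on (4452, 1373):
4452 = 3·1373 + 333
1373 = 4·333 + 41
333 = 8·41 + 5
41 = 8·5 + 1
5 = 5·1 + 0
Since gcd(1373, 4452) = 1, back-substitute to write 1 as a combination:
1 = 41 − 8·5
1 = −8·333 + 65·41
1 = 65·1373 − 268·333
1 = −268·4452 + 869·1373
So 1373·869 ≡ 1 (mod 4452).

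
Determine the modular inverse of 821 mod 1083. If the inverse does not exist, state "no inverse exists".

gcd(1083, 821) by repeated division:
1083 = 1*821 + 262
821 = 3*262 + 35
262 = 7*35 + 17
35 = 2*17 + 1
17 = 17*1 + 0
Since gcd(821, 1083) = 1, back-substitute to write 1 as a combination:
1 = 35 − 2·17
1 = −2·262 + 15·35
1 = 15·821 − 47·262
1 = −47·1083 + 62·821
So 821·62 ≡ 1 (mod 1083).

62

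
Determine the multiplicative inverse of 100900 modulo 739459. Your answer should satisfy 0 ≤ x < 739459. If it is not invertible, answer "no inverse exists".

166807

Extended Euclidean algorithm:
739459 = 7·100900 + 33159
100900 = 3·33159 + 1423
33159 = 23·1423 + 430
1423 = 3·430 + 133
430 = 3·133 + 31
133 = 4·31 + 9
31 = 3·9 + 4
9 = 2·4 + 1
4 = 4·1 + 0
gcd = 1, so the inverse exists. Back-substitute:
1 = 9 − 2·4
1 = −2·31 + 7·9
1 = 7·133 − 30·31
1 = −30·430 + 97·133
1 = 97·1423 − 321·430
1 = −321·33159 + 7480·1423
1 = 7480·100900 − 22761·33159
1 = −22761·739459 + 166807·100900
So 100900·166807 ≡ 1 (mod 739459).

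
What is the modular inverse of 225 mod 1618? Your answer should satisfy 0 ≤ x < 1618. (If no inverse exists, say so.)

Run Euclid on (1618, 225):
1618 = 7·225 + 43
225 = 5·43 + 10
43 = 4·10 + 3
10 = 3·3 + 1
3 = 3·1 + 0
gcd = 1, so the inverse exists. Back-substitute:
1 = 10 − 3·3
1 = −3·43 + 13·10
1 = 13·225 − 68·43
1 = −68·1618 + 489·225
So 225·489 ≡ 1 (mod 1618).

489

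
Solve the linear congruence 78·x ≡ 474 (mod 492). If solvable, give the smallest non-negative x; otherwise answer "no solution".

First find gcd(78, 492):
492 = 6·78 + 24
78 = 3·24 + 6
24 = 4·6 + 0
gcd = 6 and 6 | 474, so solutions exist. Divide through by 6: 13x ≡ 79 (mod 82).
Now find 13⁻¹ mod 82:
82 = 6·13 + 4
13 = 3·4 + 1
4 = 4·1 + 0
Back-substitute:
1 = 13 − 3·4
1 = −3·82 + 19·13
So 13⁻¹ ≡ 19 (mod 82).
Then x ≡ 19·79 ≡ 25 (mod 82); the smallest non-negative solution is x = 25.

25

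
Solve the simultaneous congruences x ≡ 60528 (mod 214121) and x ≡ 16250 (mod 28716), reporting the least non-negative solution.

4172422334

Write x = 60528 + 214121·k. Then 214121·k ≡ 16250 − 60528 ≡ 13154 (mod 28716).
Need 214121⁻¹ mod 28716. Extended Euclid on (28716, 13109):
28716 = 2*13109 + 2498
13109 = 5*2498 + 619
2498 = 4*619 + 22
619 = 28*22 + 3
22 = 7*3 + 1
3 = 3*1 + 0
Back-substitute:
1 = 22 − 7·3
1 = −7·619 + 197·22
1 = 197·2498 − 795·619
1 = −795·13109 + 4172·2498
1 = 4172·28716 − 9139·13109
214121⁻¹ ≡ 19577 (mod 28716), so k ≡ 19577·13154 ≡ 19486 (mod 28716).
x = 60528 + 214121·19486 = 4172422334.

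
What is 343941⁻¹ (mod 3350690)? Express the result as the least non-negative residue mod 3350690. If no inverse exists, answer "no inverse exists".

1650381

Apply the Euclidean algorithm to 3350690 and 343941:
3350690 = 9×343941 + 255221
343941 = 1×255221 + 88720
255221 = 2×88720 + 77781
88720 = 1×77781 + 10939
77781 = 7×10939 + 1208
10939 = 9×1208 + 67
1208 = 18×67 + 2
67 = 33×2 + 1
2 = 2×1 + 0
The gcd is 1. Working backward:
1 = 67 − 33·2
1 = −33·1208 + 595·67
1 = 595·10939 − 5388·1208
1 = −5388·77781 + 38311·10939
1 = 38311·88720 − 43699·77781
1 = −43699·255221 + 125709·88720
1 = 125709·343941 − 169408·255221
1 = −169408·3350690 + 1650381·343941
So 343941·1650381 ≡ 1 (mod 3350690).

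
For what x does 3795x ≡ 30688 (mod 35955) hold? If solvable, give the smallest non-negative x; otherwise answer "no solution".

gcd(3795, 35955):
35955 = 9*3795 + 1800
3795 = 2*1800 + 195
1800 = 9*195 + 45
195 = 4*45 + 15
45 = 3*15 + 0
gcd = 15, but 15 ∤ 30688, so the congruence has no solution.

no solution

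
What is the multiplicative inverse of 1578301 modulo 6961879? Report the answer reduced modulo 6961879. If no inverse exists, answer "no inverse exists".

5999188

Apply the Euclidean algorithm to 6961879 and 1578301:
6961879 = 4×1578301 + 648675
1578301 = 2×648675 + 280951
648675 = 2×280951 + 86773
280951 = 3×86773 + 20632
86773 = 4×20632 + 4245
20632 = 4×4245 + 3652
4245 = 1×3652 + 593
3652 = 6×593 + 94
593 = 6×94 + 29
94 = 3×29 + 7
29 = 4×7 + 1
7 = 7×1 + 0
Since gcd(1578301, 6961879) = 1, back-substitute to write 1 as a combination:
1 = 29 − 4·7
1 = −4·94 + 13·29
1 = 13·593 − 82·94
1 = −82·3652 + 505·593
1 = 505·4245 − 587·3652
1 = −587·20632 + 2853·4245
1 = 2853·86773 − 11999·20632
1 = −11999·280951 + 38850·86773
1 = 38850·648675 − 89699·280951
1 = −89699·1578301 + 218248·648675
1 = 218248·6961879 − 962691·1578301
So 1578301·(-962691) ≡ 1 (mod 6961879), and -962691 ≡ 5999188 (mod 6961879).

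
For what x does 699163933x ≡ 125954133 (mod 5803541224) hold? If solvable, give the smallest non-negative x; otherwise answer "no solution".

gcd(699163933, 5803541224):
5803541224 = 8×699163933 + 210229760
699163933 = 3×210229760 + 68474653
210229760 = 3×68474653 + 4805801
68474653 = 14×4805801 + 1193439
4805801 = 4×1193439 + 32045
1193439 = 37×32045 + 7774
32045 = 4×7774 + 949
7774 = 8×949 + 182
949 = 5×182 + 39
182 = 4×39 + 26
39 = 1×26 + 13
26 = 2×13 + 0
gcd = 13, but 13 ∤ 125954133, so the congruence has no solution.

no solution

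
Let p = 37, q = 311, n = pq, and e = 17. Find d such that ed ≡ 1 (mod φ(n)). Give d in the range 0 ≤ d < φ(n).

1313

φ(n) = (p−1)(q−1) = 36·310 = 11160.
Need d with 17·d ≡ 1 (mod 11160). Apply the extended Euclidean algorithm:
11160 = 656*17 + 8
17 = 2*8 + 1
8 = 8*1 + 0
Back-substitute:
1 = 17 − 2·8
1 = −2·11160 + 1313·17
So 17·1313 ≡ 1 (mod 11160), hence d = 1313.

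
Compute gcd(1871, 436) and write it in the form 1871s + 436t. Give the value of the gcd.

1

Euclidean algorithm:
1871 = 4*436 + 127
436 = 3*127 + 55
127 = 2*55 + 17
55 = 3*17 + 4
17 = 4*4 + 1
4 = 4*1 + 0
gcd(1871, 436) = 1.
Express as a combination:
1 = 17 − 4·4
1 = −4·55 + 13·17
1 = 13·127 − 30·55
1 = −30·436 + 103·127
1 = 103·1871 − 442·436
So 1 = (103)·1871 + (-442)·436.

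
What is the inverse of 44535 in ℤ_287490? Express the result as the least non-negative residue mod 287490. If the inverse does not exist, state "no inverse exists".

Compute gcd(44535, 287490):
287490 = 6×44535 + 20280
44535 = 2×20280 + 3975
20280 = 5×3975 + 405
3975 = 9×405 + 330
405 = 1×330 + 75
330 = 4×75 + 30
75 = 2×30 + 15
30 = 2×15 + 0
Since gcd = 15 > 1, 44535 is not a unit mod 287490.

no inverse exists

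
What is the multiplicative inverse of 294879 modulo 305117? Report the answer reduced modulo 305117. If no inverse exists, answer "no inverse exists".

gcd(305117, 294879) by repeated division:
305117 = 1×294879 + 10238
294879 = 28×10238 + 8215
10238 = 1×8215 + 2023
8215 = 4×2023 + 123
2023 = 16×123 + 55
123 = 2×55 + 13
55 = 4×13 + 3
13 = 4×3 + 1
3 = 3×1 + 0
gcd = 1, so the inverse exists. Back-substitute:
1 = 13 − 4·3
1 = −4·55 + 17·13
1 = 17·123 − 38·55
1 = −38·2023 + 625·123
1 = 625·8215 − 2538·2023
1 = −2538·10238 + 3163·8215
1 = 3163·294879 − 91102·10238
1 = −91102·305117 + 94265·294879
So 294879·94265 ≡ 1 (mod 305117).

94265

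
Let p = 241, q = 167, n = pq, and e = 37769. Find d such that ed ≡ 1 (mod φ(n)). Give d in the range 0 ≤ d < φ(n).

φ(n) = (p−1)(q−1) = 240·166 = 39840.
Need d with 37769·d ≡ 1 (mod 39840). Apply the extended Euclidean algorithm:
39840 = 1·37769 + 2071
37769 = 18·2071 + 491
2071 = 4·491 + 107
491 = 4·107 + 63
107 = 1·63 + 44
63 = 1·44 + 19
44 = 2·19 + 6
19 = 3·6 + 1
6 = 6·1 + 0
Back-substitute:
1 = 19 − 3·6
1 = −3·44 + 7·19
1 = 7·63 − 10·44
1 = −10·107 + 17·63
1 = 17·491 − 78·107
1 = −78·2071 + 329·491
1 = 329·37769 − 6000·2071
1 = −6000·39840 + 6329·37769
So 37769·6329 ≡ 1 (mod 39840), hence d = 6329.

6329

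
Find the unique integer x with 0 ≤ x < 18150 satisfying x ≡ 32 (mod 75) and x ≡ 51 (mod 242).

10457

Write x = 32 + 75·k. Then 75·k ≡ 51 − 32 ≡ 19 (mod 242).
Need 75⁻¹ mod 242. Extended Euclid on (242, 75):
242 = 3·75 + 17
75 = 4·17 + 7
17 = 2·7 + 3
7 = 2·3 + 1
3 = 3·1 + 0
Back-substitute:
1 = 7 − 2·3
1 = −2·17 + 5·7
1 = 5·75 − 22·17
1 = −22·242 + 71·75
75⁻¹ ≡ 71 (mod 242), so k ≡ 71·19 ≡ 139 (mod 242).
x = 32 + 75·139 = 10457.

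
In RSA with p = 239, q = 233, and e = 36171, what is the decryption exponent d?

24371

φ(n) = (p−1)(q−1) = 238·232 = 55216.
Need d with 36171·d ≡ 1 (mod 55216). Apply the extended Euclidean algorithm:
55216 = 1·36171 + 19045
36171 = 1·19045 + 17126
19045 = 1·17126 + 1919
17126 = 8·1919 + 1774
1919 = 1·1774 + 145
1774 = 12·145 + 34
145 = 4·34 + 9
34 = 3·9 + 7
9 = 1·7 + 2
7 = 3·2 + 1
2 = 2·1 + 0
Back-substitute:
1 = 7 − 3·2
1 = −3·9 + 4·7
1 = 4·34 − 15·9
1 = −15·145 + 64·34
1 = 64·1774 − 783·145
1 = −783·1919 + 847·1774
1 = 847·17126 − 7559·1919
1 = −7559·19045 + 8406·17126
1 = 8406·36171 − 15965·19045
1 = −15965·55216 + 24371·36171
So 36171·24371 ≡ 1 (mod 55216), hence d = 24371.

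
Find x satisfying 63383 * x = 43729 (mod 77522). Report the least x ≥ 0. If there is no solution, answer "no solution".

16111

First find gcd(63383, 77522):
77522 = 1*63383 + 14139
63383 = 4*14139 + 6827
14139 = 2*6827 + 485
6827 = 14*485 + 37
485 = 13*37 + 4
37 = 9*4 + 1
4 = 4*1 + 0
gcd = 1, so a unique solution mod 77522 exists.
Back-substitute for the Bézout coefficients:
1 = 37 − 9·4
1 = −9·485 + 118·37
1 = 118·6827 − 1661·485
1 = −1661·14139 + 3440·6827
1 = 3440·63383 − 15421·14139
1 = −15421·77522 + 18861·63383
So 63383·(18861) ≡ 1 (mod 77522), giving 63383⁻¹ ≡ 18861.
x ≡ 63383⁻¹·43729 ≡ 18861·43729 ≡ 16111 (mod 77522).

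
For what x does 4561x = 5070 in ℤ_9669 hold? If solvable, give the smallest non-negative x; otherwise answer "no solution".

First find gcd(4561, 9669):
9669 = 2*4561 + 547
4561 = 8*547 + 185
547 = 2*185 + 177
185 = 1*177 + 8
177 = 22*8 + 1
8 = 8*1 + 0
gcd = 1, so a unique solution mod 9669 exists.
Back-substitute for the Bézout coefficients:
1 = 177 − 22·8
1 = −22·185 + 23·177
1 = 23·547 − 68·185
1 = −68·4561 + 567·547
1 = 567·9669 − 1202·4561
So 4561·(-1202) ≡ 1 (mod 9669), giving 4561⁻¹ ≡ 8467.
x ≡ 4561⁻¹·5070 ≡ 8467·5070 ≡ 6999 (mod 9669).

6999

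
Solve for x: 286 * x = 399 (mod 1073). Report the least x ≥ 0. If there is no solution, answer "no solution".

763

First find gcd(286, 1073):
1073 = 3×286 + 215
286 = 1×215 + 71
215 = 3×71 + 2
71 = 35×2 + 1
2 = 2×1 + 0
gcd = 1, so a unique solution mod 1073 exists.
Back-substitute for the Bézout coefficients:
1 = 71 − 35·2
1 = −35·215 + 106·71
1 = 106·286 − 141·215
1 = −141·1073 + 529·286
So 286·(529) ≡ 1 (mod 1073), giving 286⁻¹ ≡ 529.
x ≡ 286⁻¹·399 ≡ 529·399 ≡ 763 (mod 1073).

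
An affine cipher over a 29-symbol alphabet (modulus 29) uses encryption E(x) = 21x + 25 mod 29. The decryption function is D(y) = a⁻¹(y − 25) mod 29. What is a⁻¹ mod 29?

18

Apply the Euclidean algorithm to 29 and 21:
29 = 1·21 + 8
21 = 2·8 + 5
8 = 1·5 + 3
5 = 1·3 + 2
3 = 1·2 + 1
2 = 2·1 + 0
gcd = 1, so the inverse exists. Back-substitute:
1 = 3 − 2
1 = −5 + 2·3
1 = 2·8 − 3·5
1 = −3·21 + 8·8
1 = 8·29 − 11·21
Thus 21·(-11) ≡ 1 (mod 29); reducing, -11 mod 29 = 18.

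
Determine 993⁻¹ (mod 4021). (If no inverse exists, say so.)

gcd(4021, 993) by repeated division:
4021 = 4×993 + 49
993 = 20×49 + 13
49 = 3×13 + 10
13 = 1×10 + 3
10 = 3×3 + 1
3 = 3×1 + 0
Since gcd(993, 4021) = 1, back-substitute to write 1 as a combination:
1 = 10 − 3·3
1 = −3·13 + 4·10
1 = 4·49 − 15·13
1 = −15·993 + 304·49
1 = 304·4021 − 1231·993
Thus 993·(-1231) ≡ 1 (mod 4021); reducing, -1231 mod 4021 = 2790.

2790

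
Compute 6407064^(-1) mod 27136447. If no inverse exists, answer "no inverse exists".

Extended Euclidean algorithm:
27136447 = 4×6407064 + 1508191
6407064 = 4×1508191 + 374300
1508191 = 4×374300 + 10991
374300 = 34×10991 + 606
10991 = 18×606 + 83
606 = 7×83 + 25
83 = 3×25 + 8
25 = 3×8 + 1
8 = 8×1 + 0
gcd = 1, so the inverse exists. Back-substitute:
1 = 25 − 3·8
1 = −3·83 + 10·25
1 = 10·606 − 73·83
1 = −73·10991 + 1324·606
1 = 1324·374300 − 45089·10991
1 = −45089·1508191 + 181680·374300
1 = 181680·6407064 − 771809·1508191
1 = −771809·27136447 + 3268916·6407064
So 6407064·3268916 ≡ 1 (mod 27136447).

3268916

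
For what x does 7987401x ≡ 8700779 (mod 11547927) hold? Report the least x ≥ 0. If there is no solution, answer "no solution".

gcd(7987401, 11547927):
11547927 = 1*7987401 + 3560526
7987401 = 2*3560526 + 866349
3560526 = 4*866349 + 95130
866349 = 9*95130 + 10179
95130 = 9*10179 + 3519
10179 = 2*3519 + 3141
3519 = 1*3141 + 378
3141 = 8*378 + 117
378 = 3*117 + 27
117 = 4*27 + 9
27 = 3*9 + 0
gcd = 9, but 9 ∤ 8700779, so the congruence has no solution.

no solution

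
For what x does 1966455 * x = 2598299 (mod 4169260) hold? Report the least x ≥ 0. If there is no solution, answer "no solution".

no solution

gcd(1966455, 4169260):
4169260 = 2*1966455 + 236350
1966455 = 8*236350 + 75655
236350 = 3*75655 + 9385
75655 = 8*9385 + 575
9385 = 16*575 + 185
575 = 3*185 + 20
185 = 9*20 + 5
20 = 4*5 + 0
gcd = 5, but 5 ∤ 2598299, so the congruence has no solution.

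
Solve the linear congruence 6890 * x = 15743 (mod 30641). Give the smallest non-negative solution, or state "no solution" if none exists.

First find gcd(6890, 30641):
30641 = 4·6890 + 3081
6890 = 2·3081 + 728
3081 = 4·728 + 169
728 = 4·169 + 52
169 = 3·52 + 13
52 = 4·13 + 0
gcd = 13 and 13 | 15743, so solutions exist. Divide through by 13: 530x ≡ 1211 (mod 2357).
Now find 530⁻¹ mod 2357:
2357 = 4·530 + 237
530 = 2·237 + 56
237 = 4·56 + 13
56 = 4·13 + 4
13 = 3·4 + 1
4 = 4·1 + 0
Back-substitute:
1 = 13 − 3·4
1 = −3·56 + 13·13
1 = 13·237 − 55·56
1 = −55·530 + 123·237
1 = 123·2357 − 547·530
So 530·(-547) ≡ 1 (mod 2357), i.e. 530⁻¹ ≡ 1810.
Then x ≡ 1810·1211 ≡ 2257 (mod 2357); the smallest non-negative solution is x = 2257.

2257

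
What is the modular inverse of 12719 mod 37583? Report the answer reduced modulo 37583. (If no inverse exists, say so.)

Euclidean algorithm on 37583, 12719:
37583 = 2*12719 + 12145
12719 = 1*12145 + 574
12145 = 21*574 + 91
574 = 6*91 + 28
91 = 3*28 + 7
28 = 4*7 + 0
The gcd is 7, not 1, hence no inverse exists.

no inverse exists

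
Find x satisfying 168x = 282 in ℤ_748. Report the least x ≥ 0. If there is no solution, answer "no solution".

no solution

gcd(168, 748):
748 = 4*168 + 76
168 = 2*76 + 16
76 = 4*16 + 12
16 = 1*12 + 4
12 = 3*4 + 0
gcd = 4, but 4 ∤ 282, so the congruence has no solution.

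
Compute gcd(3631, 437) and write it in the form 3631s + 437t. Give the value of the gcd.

1

Euclidean algorithm:
3631 = 8·437 + 135
437 = 3·135 + 32
135 = 4·32 + 7
32 = 4·7 + 4
7 = 1·4 + 3
4 = 1·3 + 1
3 = 3·1 + 0
gcd(3631, 437) = 1.
Express as a combination:
1 = 4 − 3
1 = −7 + 2·4
1 = 2·32 − 9·7
1 = −9·135 + 38·32
1 = 38·437 − 123·135
1 = −123·3631 + 1022·437
So 1 = (-123)·3631 + (1022)·437.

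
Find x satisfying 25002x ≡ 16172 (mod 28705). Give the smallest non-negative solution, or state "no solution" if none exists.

19631

First find gcd(25002, 28705):
28705 = 1×25002 + 3703
25002 = 6×3703 + 2784
3703 = 1×2784 + 919
2784 = 3×919 + 27
919 = 34×27 + 1
27 = 27×1 + 0
gcd = 1, so a unique solution mod 28705 exists.
Back-substitute for the Bézout coefficients:
1 = 919 − 34·27
1 = −34·2784 + 103·919
1 = 103·3703 − 137·2784
1 = −137·25002 + 925·3703
1 = 925·28705 − 1062·25002
So 25002·(-1062) ≡ 1 (mod 28705), giving 25002⁻¹ ≡ 27643.
x ≡ 25002⁻¹·16172 ≡ 27643·16172 ≡ 19631 (mod 28705).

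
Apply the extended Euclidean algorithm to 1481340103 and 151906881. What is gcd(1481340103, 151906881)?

1

Repeated division:
1481340103 = 9×151906881 + 114178174
151906881 = 1×114178174 + 37728707
114178174 = 3×37728707 + 992053
37728707 = 38×992053 + 30693
992053 = 32×30693 + 9877
30693 = 3×9877 + 1062
9877 = 9×1062 + 319
1062 = 3×319 + 105
319 = 3×105 + 4
105 = 26×4 + 1
4 = 4×1 + 0
gcd(1481340103, 151906881) = 1.
Express as a combination:
1 = 105 − 26·4
1 = −26·319 + 79·105
1 = 79·1062 − 263·319
1 = −263·9877 + 2446·1062
1 = 2446·30693 − 7601·9877
1 = −7601·992053 + 245678·30693
1 = 245678·37728707 − 9343365·992053
1 = −9343365·114178174 + 28275773·37728707
1 = 28275773·151906881 − 37619138·114178174
1 = −37619138·1481340103 + 366848015·151906881
So 1 = (-37619138)·1481340103 + (366848015)·151906881.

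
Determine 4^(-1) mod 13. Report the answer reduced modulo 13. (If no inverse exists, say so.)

10

Apply the Euclidean algorithm to 13 and 4:
13 = 3*4 + 1
4 = 4*1 + 0
Since gcd(4, 13) = 1, back-substitute to write 1 as a combination:
1 = 13 − 3·4
So 4·(-3) ≡ 1 (mod 13), and -3 ≡ 10 (mod 13).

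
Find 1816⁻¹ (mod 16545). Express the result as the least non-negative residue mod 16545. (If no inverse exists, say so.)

9466

Apply the Euclidean algorithm to 16545 and 1816:
16545 = 9·1816 + 201
1816 = 9·201 + 7
201 = 28·7 + 5
7 = 1·5 + 2
5 = 2·2 + 1
2 = 2·1 + 0
gcd = 1, so the inverse exists. Back-substitute:
1 = 5 − 2·2
1 = −2·7 + 3·5
1 = 3·201 − 86·7
1 = −86·1816 + 777·201
1 = 777·16545 − 7079·1816
So 1816·(-7079) ≡ 1 (mod 16545), and -7079 ≡ 9466 (mod 16545).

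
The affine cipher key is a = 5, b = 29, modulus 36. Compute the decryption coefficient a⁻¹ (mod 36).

29

gcd(36, 5) by repeated division:
36 = 7×5 + 1
5 = 5×1 + 0
Since gcd(5, 36) = 1, back-substitute to write 1 as a combination:
1 = 36 − 7·5
Thus 5·(-7) ≡ 1 (mod 36); reducing, -7 mod 36 = 29.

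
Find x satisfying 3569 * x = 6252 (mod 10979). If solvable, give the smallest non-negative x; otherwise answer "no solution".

5582

First find gcd(3569, 10979):
10979 = 3×3569 + 272
3569 = 13×272 + 33
272 = 8×33 + 8
33 = 4×8 + 1
8 = 8×1 + 0
gcd = 1, so a unique solution mod 10979 exists.
Back-substitute for the Bézout coefficients:
1 = 33 − 4·8
1 = −4·272 + 33·33
1 = 33·3569 − 433·272
1 = −433·10979 + 1332·3569
So 3569·(1332) ≡ 1 (mod 10979), giving 3569⁻¹ ≡ 1332.
x ≡ 3569⁻¹·6252 ≡ 1332·6252 ≡ 5582 (mod 10979).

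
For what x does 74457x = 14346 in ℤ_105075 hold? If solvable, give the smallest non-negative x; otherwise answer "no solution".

8078

First find gcd(74457, 105075):
105075 = 1*74457 + 30618
74457 = 2*30618 + 13221
30618 = 2*13221 + 4176
13221 = 3*4176 + 693
4176 = 6*693 + 18
693 = 38*18 + 9
18 = 2*9 + 0
gcd = 9 and 9 | 14346, so solutions exist. Divide through by 9: 8273x ≡ 1594 (mod 11675).
Now find 8273⁻¹ mod 11675:
11675 = 1*8273 + 3402
8273 = 2*3402 + 1469
3402 = 2*1469 + 464
1469 = 3*464 + 77
464 = 6*77 + 2
77 = 38*2 + 1
2 = 2*1 + 0
Back-substitute:
1 = 77 − 38·2
1 = −38·464 + 229·77
1 = 229·1469 − 725·464
1 = −725·3402 + 1679·1469
1 = 1679·8273 − 4083·3402
1 = −4083·11675 + 5762·8273
So 8273⁻¹ ≡ 5762 (mod 11675).
Then x ≡ 5762·1594 ≡ 8078 (mod 11675); the smallest non-negative solution is x = 8078.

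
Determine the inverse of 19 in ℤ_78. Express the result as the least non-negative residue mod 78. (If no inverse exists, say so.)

gcd(78, 19) by repeated division:
78 = 4·19 + 2
19 = 9·2 + 1
2 = 2·1 + 0
Since gcd(19, 78) = 1, back-substitute to write 1 as a combination:
1 = 19 − 9·2
1 = −9·78 + 37·19
So 19·37 ≡ 1 (mod 78).

37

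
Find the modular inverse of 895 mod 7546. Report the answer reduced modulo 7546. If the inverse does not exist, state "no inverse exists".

5767

Run Euclid on (7546, 895):
7546 = 8·895 + 386
895 = 2·386 + 123
386 = 3·123 + 17
123 = 7·17 + 4
17 = 4·4 + 1
4 = 4·1 + 0
The gcd is 1. Working backward:
1 = 17 − 4·4
1 = −4·123 + 29·17
1 = 29·386 − 91·123
1 = −91·895 + 211·386
1 = 211·7546 − 1779·895
So 895·(-1779) ≡ 1 (mod 7546), and -1779 ≡ 5767 (mod 7546).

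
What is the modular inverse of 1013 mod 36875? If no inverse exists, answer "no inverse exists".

4077

Run Euclid on (36875, 1013):
36875 = 36·1013 + 407
1013 = 2·407 + 199
407 = 2·199 + 9
199 = 22·9 + 1
9 = 9·1 + 0
The gcd is 1. Working backward:
1 = 199 − 22·9
1 = −22·407 + 45·199
1 = 45·1013 − 112·407
1 = −112·36875 + 4077·1013
So 1013·4077 ≡ 1 (mod 36875).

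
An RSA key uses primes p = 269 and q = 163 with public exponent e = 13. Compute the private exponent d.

33397

φ(n) = (p−1)(q−1) = 268·162 = 43416.
Need d with 13·d ≡ 1 (mod 43416). Apply the extended Euclidean algorithm:
43416 = 3339*13 + 9
13 = 1*9 + 4
9 = 2*4 + 1
4 = 4*1 + 0
Back-substitute:
1 = 9 − 2·4
1 = −2·13 + 3·9
1 = 3·43416 − 10019·13
So 13·(-10019) ≡ 1 (mod 43416), hence d ≡ -10019 ≡ 33397 (mod 43416).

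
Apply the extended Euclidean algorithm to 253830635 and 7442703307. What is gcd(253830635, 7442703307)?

1

Euclidean algorithm:
7442703307 = 29·253830635 + 81614892
253830635 = 3·81614892 + 8985959
81614892 = 9·8985959 + 741261
8985959 = 12·741261 + 90827
741261 = 8·90827 + 14645
90827 = 6·14645 + 2957
14645 = 4·2957 + 2817
2957 = 1·2817 + 140
2817 = 20·140 + 17
140 = 8·17 + 4
17 = 4·4 + 1
4 = 4·1 + 0
gcd(253830635, 7442703307) = 1.
Express as a combination:
1 = 17 − 4·4
1 = −4·140 + 33·17
1 = 33·2817 − 664·140
1 = −664·2957 + 697·2817
1 = 697·14645 − 3452·2957
1 = −3452·90827 + 21409·14645
1 = 21409·741261 − 174724·90827
1 = −174724·8985959 + 2118097·741261
1 = 2118097·81614892 − 19237597·8985959
1 = −19237597·253830635 + 59830888·81614892
1 = 59830888·7442703307 − 1754333349·253830635
So 1 = (59830888)·7442703307 + (-1754333349)·253830635.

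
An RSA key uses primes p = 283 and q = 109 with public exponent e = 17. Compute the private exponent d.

φ(n) = (p−1)(q−1) = 282·108 = 30456.
Need d with 17·d ≡ 1 (mod 30456). Apply the extended Euclidean algorithm:
30456 = 1791×17 + 9
17 = 1×9 + 8
9 = 1×8 + 1
8 = 8×1 + 0
Back-substitute:
1 = 9 − 8
1 = −17 + 2·9
1 = 2·30456 − 3583·17
So 17·(-3583) ≡ 1 (mod 30456), hence d ≡ -3583 ≡ 26873 (mod 30456).

26873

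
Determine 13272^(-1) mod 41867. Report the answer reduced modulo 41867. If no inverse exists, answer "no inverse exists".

no inverse exists

Compute gcd(13272, 41867):
41867 = 3*13272 + 2051
13272 = 6*2051 + 966
2051 = 2*966 + 119
966 = 8*119 + 14
119 = 8*14 + 7
14 = 2*7 + 0
Since gcd = 7 > 1, 13272 is not a unit mod 41867.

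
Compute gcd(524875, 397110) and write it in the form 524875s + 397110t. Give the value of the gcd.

5

Euclidean algorithm:
524875 = 1*397110 + 127765
397110 = 3*127765 + 13815
127765 = 9*13815 + 3430
13815 = 4*3430 + 95
3430 = 36*95 + 10
95 = 9*10 + 5
10 = 2*5 + 0
gcd(524875, 397110) = 5.
Back-substituting:
5 = 95 − 9·10
5 = −9·3430 + 325·95
5 = 325·13815 − 1309·3430
5 = −1309·127765 + 12106·13815
5 = 12106·397110 − 37627·127765
5 = −37627·524875 + 49733·397110
So 5 = (-37627)·524875 + (49733)·397110.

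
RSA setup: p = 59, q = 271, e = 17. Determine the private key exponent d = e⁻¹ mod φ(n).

φ(n) = (p−1)(q−1) = 58·270 = 15660.
Need d with 17·d ≡ 1 (mod 15660). Apply the extended Euclidean algorithm:
15660 = 921*17 + 3
17 = 5*3 + 2
3 = 1*2 + 1
2 = 2*1 + 0
Back-substitute:
1 = 3 − 2
1 = −17 + 6·3
1 = 6·15660 − 5527·17
So 17·(-5527) ≡ 1 (mod 15660), hence d ≡ -5527 ≡ 10133 (mod 15660).

10133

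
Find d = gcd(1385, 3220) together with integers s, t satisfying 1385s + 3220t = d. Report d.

Repeated division:
3220 = 2·1385 + 450
1385 = 3·450 + 35
450 = 12·35 + 30
35 = 1·30 + 5
30 = 6·5 + 0
gcd(1385, 3220) = 5.
Working backward:
5 = 35 − 30
5 = −450 + 13·35
5 = 13·1385 − 40·450
5 = −40·3220 + 93·1385
So 5 = (-40)·3220 + (93)·1385.

5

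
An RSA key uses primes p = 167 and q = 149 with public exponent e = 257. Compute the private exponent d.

20553

φ(n) = (p−1)(q−1) = 166·148 = 24568.
Need d with 257·d ≡ 1 (mod 24568). Apply the extended Euclidean algorithm:
24568 = 95*257 + 153
257 = 1*153 + 104
153 = 1*104 + 49
104 = 2*49 + 6
49 = 8*6 + 1
6 = 6*1 + 0
Back-substitute:
1 = 49 − 8·6
1 = −8·104 + 17·49
1 = 17·153 − 25·104
1 = −25·257 + 42·153
1 = 42·24568 − 4015·257
So 257·(-4015) ≡ 1 (mod 24568), hence d ≡ -4015 ≡ 20553 (mod 24568).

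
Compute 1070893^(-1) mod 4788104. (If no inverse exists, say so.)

Extended Euclidean algorithm:
4788104 = 4·1070893 + 504532
1070893 = 2·504532 + 61829
504532 = 8·61829 + 9900
61829 = 6·9900 + 2429
9900 = 4·2429 + 184
2429 = 13·184 + 37
184 = 4·37 + 36
37 = 1·36 + 1
36 = 36·1 + 0
The gcd is 1. Working backward:
1 = 37 − 36
1 = −184 + 5·37
1 = 5·2429 − 66·184
1 = −66·9900 + 269·2429
1 = 269·61829 − 1680·9900
1 = −1680·504532 + 13709·61829
1 = 13709·1070893 − 29098·504532
1 = −29098·4788104 + 130101·1070893
So 1070893·130101 ≡ 1 (mod 4788104).

130101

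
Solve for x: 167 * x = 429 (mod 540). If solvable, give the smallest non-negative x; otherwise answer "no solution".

507

First find gcd(167, 540):
540 = 3×167 + 39
167 = 4×39 + 11
39 = 3×11 + 6
11 = 1×6 + 5
6 = 1×5 + 1
5 = 5×1 + 0
gcd = 1, so a unique solution mod 540 exists.
Back-substitute for the Bézout coefficients:
1 = 6 − 5
1 = −11 + 2·6
1 = 2·39 − 7·11
1 = −7·167 + 30·39
1 = 30·540 − 97·167
So 167·(-97) ≡ 1 (mod 540), giving 167⁻¹ ≡ 443.
x ≡ 167⁻¹·429 ≡ 443·429 ≡ 507 (mod 540).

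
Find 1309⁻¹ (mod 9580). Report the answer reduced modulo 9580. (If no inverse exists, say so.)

3469

gcd(9580, 1309) by repeated division:
9580 = 7·1309 + 417
1309 = 3·417 + 58
417 = 7·58 + 11
58 = 5·11 + 3
11 = 3·3 + 2
3 = 1·2 + 1
2 = 2·1 + 0
The gcd is 1. Working backward:
1 = 3 − 2
1 = −11 + 4·3
1 = 4·58 − 21·11
1 = −21·417 + 151·58
1 = 151·1309 − 474·417
1 = −474·9580 + 3469·1309
So 1309·3469 ≡ 1 (mod 9580).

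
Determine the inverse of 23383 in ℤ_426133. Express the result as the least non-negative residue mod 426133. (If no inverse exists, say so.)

313235

Run Euclid on (426133, 23383):
426133 = 18·23383 + 5239
23383 = 4·5239 + 2427
5239 = 2·2427 + 385
2427 = 6·385 + 117
385 = 3·117 + 34
117 = 3·34 + 15
34 = 2·15 + 4
15 = 3·4 + 3
4 = 1·3 + 1
3 = 3·1 + 0
gcd = 1, so the inverse exists. Back-substitute:
1 = 4 − 3
1 = −15 + 4·4
1 = 4·34 − 9·15
1 = −9·117 + 31·34
1 = 31·385 − 102·117
1 = −102·2427 + 643·385
1 = 643·5239 − 1388·2427
1 = −1388·23383 + 6195·5239
1 = 6195·426133 − 112898·23383
Hence 23383⁻¹ ≡ -112898 ≡ 313235 (mod 426133).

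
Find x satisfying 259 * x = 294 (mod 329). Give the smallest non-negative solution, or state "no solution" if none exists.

First find gcd(259, 329):
329 = 1·259 + 70
259 = 3·70 + 49
70 = 1·49 + 21
49 = 2·21 + 7
21 = 3·7 + 0
gcd = 7 and 7 | 294, so solutions exist. Divide through by 7: 37x ≡ 42 (mod 47).
Now find 37⁻¹ mod 47:
47 = 1*37 + 10
37 = 3*10 + 7
10 = 1*7 + 3
7 = 2*3 + 1
3 = 3*1 + 0
Back-substitute:
1 = 7 − 2·3
1 = −2·10 + 3·7
1 = 3·37 − 11·10
1 = −11·47 + 14·37
So 37⁻¹ ≡ 14 (mod 47).
Then x ≡ 14·42 ≡ 24 (mod 47); the smallest non-negative solution is x = 24.

24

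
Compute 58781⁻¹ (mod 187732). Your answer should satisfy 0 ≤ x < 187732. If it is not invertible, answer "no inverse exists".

45297

Run Euclid on (187732, 58781):
187732 = 3×58781 + 11389
58781 = 5×11389 + 1836
11389 = 6×1836 + 373
1836 = 4×373 + 344
373 = 1×344 + 29
344 = 11×29 + 25
29 = 1×25 + 4
25 = 6×4 + 1
4 = 4×1 + 0
Since gcd(58781, 187732) = 1, back-substitute to write 1 as a combination:
1 = 25 − 6·4
1 = −6·29 + 7·25
1 = 7·344 − 83·29
1 = −83·373 + 90·344
1 = 90·1836 − 443·373
1 = −443·11389 + 2748·1836
1 = 2748·58781 − 14183·11389
1 = −14183·187732 + 45297·58781
So 58781·45297 ≡ 1 (mod 187732).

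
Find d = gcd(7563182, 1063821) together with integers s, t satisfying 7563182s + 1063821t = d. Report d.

11

Apply Euclid's algorithm to 7563182 and 1063821:
7563182 = 7×1063821 + 116435
1063821 = 9×116435 + 15906
116435 = 7×15906 + 5093
15906 = 3×5093 + 627
5093 = 8×627 + 77
627 = 8×77 + 11
77 = 7×11 + 0
gcd(7563182, 1063821) = 11.
Back-substituting:
11 = 627 − 8·77
11 = −8·5093 + 65·627
11 = 65·15906 − 203·5093
11 = −203·116435 + 1486·15906
11 = 1486·1063821 − 13577·116435
11 = −13577·7563182 + 96525·1063821
So 11 = (-13577)·7563182 + (96525)·1063821.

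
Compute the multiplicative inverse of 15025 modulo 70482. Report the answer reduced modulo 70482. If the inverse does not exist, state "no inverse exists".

Extended Euclidean algorithm:
70482 = 4*15025 + 10382
15025 = 1*10382 + 4643
10382 = 2*4643 + 1096
4643 = 4*1096 + 259
1096 = 4*259 + 60
259 = 4*60 + 19
60 = 3*19 + 3
19 = 6*3 + 1
3 = 3*1 + 0
Since gcd(15025, 70482) = 1, back-substitute to write 1 as a combination:
1 = 19 − 6·3
1 = −6·60 + 19·19
1 = 19·259 − 82·60
1 = −82·1096 + 347·259
1 = 347·4643 − 1470·1096
1 = −1470·10382 + 3287·4643
1 = 3287·15025 − 4757·10382
1 = −4757·70482 + 22315·15025
So 15025·22315 ≡ 1 (mod 70482).

22315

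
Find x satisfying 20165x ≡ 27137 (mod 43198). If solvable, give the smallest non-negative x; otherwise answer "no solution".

First find gcd(20165, 43198):
43198 = 2×20165 + 2868
20165 = 7×2868 + 89
2868 = 32×89 + 20
89 = 4×20 + 9
20 = 2×9 + 2
9 = 4×2 + 1
2 = 2×1 + 0
gcd = 1, so a unique solution mod 43198 exists.
Back-substitute for the Bézout coefficients:
1 = 9 − 4·2
1 = −4·20 + 9·9
1 = 9·89 − 40·20
1 = −40·2868 + 1289·89
1 = 1289·20165 − 9063·2868
1 = −9063·43198 + 19415·20165
So 20165·(19415) ≡ 1 (mod 43198), giving 20165⁻¹ ≡ 19415.
x ≡ 20165⁻¹·27137 ≡ 19415·27137 ≡ 22047 (mod 43198).

22047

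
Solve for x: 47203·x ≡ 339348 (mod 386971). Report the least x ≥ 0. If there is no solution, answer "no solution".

no solution

gcd(47203, 386971):
386971 = 8*47203 + 9347
47203 = 5*9347 + 468
9347 = 19*468 + 455
468 = 1*455 + 13
455 = 35*13 + 0
gcd = 13, but 13 ∤ 339348, so the congruence has no solution.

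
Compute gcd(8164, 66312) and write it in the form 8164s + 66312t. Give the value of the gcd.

Apply Euclid's algorithm to 66312 and 8164:
66312 = 8×8164 + 1000
8164 = 8×1000 + 164
1000 = 6×164 + 16
164 = 10×16 + 4
16 = 4×4 + 0
gcd(8164, 66312) = 4.
Working backward:
4 = 164 − 10·16
4 = −10·1000 + 61·164
4 = 61·8164 − 498·1000
4 = −498·66312 + 4045·8164
So 4 = (-498)·66312 + (4045)·8164.

4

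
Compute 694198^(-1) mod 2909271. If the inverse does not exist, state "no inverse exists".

gcd(2909271, 694198) by repeated division:
2909271 = 4·694198 + 132479
694198 = 5·132479 + 31803
132479 = 4·31803 + 5267
31803 = 6·5267 + 201
5267 = 26·201 + 41
201 = 4·41 + 37
41 = 1·37 + 4
37 = 9·4 + 1
4 = 4·1 + 0
Since gcd(694198, 2909271) = 1, back-substitute to write 1 as a combination:
1 = 37 − 9·4
1 = −9·41 + 10·37
1 = 10·201 − 49·41
1 = −49·5267 + 1284·201
1 = 1284·31803 − 7753·5267
1 = −7753·132479 + 32296·31803
1 = 32296·694198 − 169233·132479
1 = −169233·2909271 + 709228·694198
So 694198·709228 ≡ 1 (mod 2909271).

709228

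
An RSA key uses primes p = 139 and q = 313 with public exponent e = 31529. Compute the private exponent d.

φ(n) = (p−1)(q−1) = 138·312 = 43056.
Need d with 31529·d ≡ 1 (mod 43056). Apply the extended Euclidean algorithm:
43056 = 1·31529 + 11527
31529 = 2·11527 + 8475
11527 = 1·8475 + 3052
8475 = 2·3052 + 2371
3052 = 1·2371 + 681
2371 = 3·681 + 328
681 = 2·328 + 25
328 = 13·25 + 3
25 = 8·3 + 1
3 = 3·1 + 0
Back-substitute:
1 = 25 − 8·3
1 = −8·328 + 105·25
1 = 105·681 − 218·328
1 = −218·2371 + 759·681
1 = 759·3052 − 977·2371
1 = −977·8475 + 2713·3052
1 = 2713·11527 − 3690·8475
1 = −3690·31529 + 10093·11527
1 = 10093·43056 − 13783·31529
So 31529·(-13783) ≡ 1 (mod 43056), hence d ≡ -13783 ≡ 29273 (mod 43056).

29273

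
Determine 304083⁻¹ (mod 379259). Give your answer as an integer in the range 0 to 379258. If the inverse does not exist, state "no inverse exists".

365229

Extended Euclidean algorithm:
379259 = 1*304083 + 75176
304083 = 4*75176 + 3379
75176 = 22*3379 + 838
3379 = 4*838 + 27
838 = 31*27 + 1
27 = 27*1 + 0
Since gcd(304083, 379259) = 1, back-substitute to write 1 as a combination:
1 = 838 − 31·27
1 = −31·3379 + 125·838
1 = 125·75176 − 2781·3379
1 = −2781·304083 + 11249·75176
1 = 11249·379259 − 14030·304083
So 304083·(-14030) ≡ 1 (mod 379259), and -14030 ≡ 365229 (mod 379259).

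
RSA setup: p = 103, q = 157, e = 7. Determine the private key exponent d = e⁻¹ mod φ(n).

13639

φ(n) = (p−1)(q−1) = 102·156 = 15912.
Need d with 7·d ≡ 1 (mod 15912). Apply the extended Euclidean algorithm:
15912 = 2273·7 + 1
7 = 7·1 + 0
Back-substitute:
1 = 15912 − 2273·7
So 7·(-2273) ≡ 1 (mod 15912), hence d ≡ -2273 ≡ 13639 (mod 15912).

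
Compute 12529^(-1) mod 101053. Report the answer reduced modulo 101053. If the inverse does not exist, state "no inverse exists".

75082

Apply the Euclidean algorithm to 101053 and 12529:
101053 = 8×12529 + 821
12529 = 15×821 + 214
821 = 3×214 + 179
214 = 1×179 + 35
179 = 5×35 + 4
35 = 8×4 + 3
4 = 1×3 + 1
3 = 3×1 + 0
gcd = 1, so the inverse exists. Back-substitute:
1 = 4 − 3
1 = −35 + 9·4
1 = 9·179 − 46·35
1 = −46·214 + 55·179
1 = 55·821 − 211·214
1 = −211·12529 + 3220·821
1 = 3220·101053 − 25971·12529
So 12529·(-25971) ≡ 1 (mod 101053), and -25971 ≡ 75082 (mod 101053).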